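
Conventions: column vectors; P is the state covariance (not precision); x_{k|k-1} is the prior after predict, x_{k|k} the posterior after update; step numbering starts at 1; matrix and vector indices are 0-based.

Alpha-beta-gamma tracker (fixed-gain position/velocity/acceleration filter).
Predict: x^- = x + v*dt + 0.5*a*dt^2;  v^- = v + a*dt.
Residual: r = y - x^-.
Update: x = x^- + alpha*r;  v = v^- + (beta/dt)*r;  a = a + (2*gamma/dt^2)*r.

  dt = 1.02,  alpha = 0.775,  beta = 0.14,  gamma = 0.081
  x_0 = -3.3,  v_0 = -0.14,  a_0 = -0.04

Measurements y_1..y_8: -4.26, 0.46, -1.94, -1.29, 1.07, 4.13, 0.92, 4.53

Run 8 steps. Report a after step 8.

step 1: x_pred=-3.4636  r=-0.7964  x^+=-4.0808  v^+=-0.2901  a^+=-0.1640
step 2: x_pred=-4.4620  r=4.9220  x^+=-0.6475  v^+=0.2182  a^+=0.6024
step 3: x_pred=-0.1115  r=-1.8285  x^+=-1.5286  v^+=0.5817  a^+=0.3177
step 4: x_pred=-0.7700  r=-0.5200  x^+=-1.1730  v^+=0.8343  a^+=0.2367
step 5: x_pred=-0.1988  r=1.2688  x^+=0.7845  v^+=1.2500  a^+=0.4343
step 6: x_pred=2.2854  r=1.8446  x^+=3.7150  v^+=1.9461  a^+=0.7215
step 7: x_pred=6.0754  r=-5.1554  x^+=2.0800  v^+=1.9745  a^+=-0.0812
step 8: x_pred=4.0517  r=0.4783  x^+=4.4224  v^+=1.9573  a^+=-0.0067

a_post = -0.0067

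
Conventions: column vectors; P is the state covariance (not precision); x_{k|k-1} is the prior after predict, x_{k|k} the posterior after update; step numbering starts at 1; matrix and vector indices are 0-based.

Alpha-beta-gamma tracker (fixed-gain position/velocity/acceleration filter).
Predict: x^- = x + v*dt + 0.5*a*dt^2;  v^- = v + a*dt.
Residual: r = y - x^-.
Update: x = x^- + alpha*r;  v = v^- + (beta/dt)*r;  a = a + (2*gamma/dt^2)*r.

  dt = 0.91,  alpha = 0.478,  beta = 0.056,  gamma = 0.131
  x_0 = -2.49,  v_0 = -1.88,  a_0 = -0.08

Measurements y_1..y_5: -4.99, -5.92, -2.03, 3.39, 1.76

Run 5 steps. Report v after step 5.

v_post = 4.9134

step 1: x_pred=-4.2339  r=-0.7561  x^+=-4.5953  v^+=-1.9993  a^+=-0.3192
step 2: x_pred=-6.5469  r=0.6269  x^+=-6.2472  v^+=-2.2512  a^+=-0.1209
step 3: x_pred=-8.3459  r=6.3159  x^+=-5.3269  v^+=-1.9726  a^+=1.8774
step 4: x_pred=-6.3446  r=9.7346  x^+=-1.6915  v^+=0.3349  a^+=4.9573
step 5: x_pred=0.6659  r=1.0941  x^+=1.1889  v^+=4.9134  a^+=5.3035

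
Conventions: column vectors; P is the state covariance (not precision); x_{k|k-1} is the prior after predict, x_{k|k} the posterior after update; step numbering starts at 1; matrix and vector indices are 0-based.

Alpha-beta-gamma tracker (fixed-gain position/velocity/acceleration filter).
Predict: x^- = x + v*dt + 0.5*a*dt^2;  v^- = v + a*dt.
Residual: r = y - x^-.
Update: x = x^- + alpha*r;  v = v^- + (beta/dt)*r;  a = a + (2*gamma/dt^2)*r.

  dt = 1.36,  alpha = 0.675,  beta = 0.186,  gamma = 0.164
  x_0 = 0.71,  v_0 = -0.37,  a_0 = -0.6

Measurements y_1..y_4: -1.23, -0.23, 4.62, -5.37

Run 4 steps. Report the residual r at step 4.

resid = -7.0943

step 1: x_pred=-0.3481  r=-0.8819  x^+=-0.9434  v^+=-1.3066  a^+=-0.7564
step 2: x_pred=-3.4199  r=3.1899  x^+=-1.2667  v^+=-1.8990  a^+=-0.1907
step 3: x_pred=-4.0258  r=8.6458  x^+=1.8101  v^+=-0.9760  a^+=1.3425
step 4: x_pred=1.7243  r=-7.0943  x^+=-3.0643  v^+=-0.1204  a^+=0.0844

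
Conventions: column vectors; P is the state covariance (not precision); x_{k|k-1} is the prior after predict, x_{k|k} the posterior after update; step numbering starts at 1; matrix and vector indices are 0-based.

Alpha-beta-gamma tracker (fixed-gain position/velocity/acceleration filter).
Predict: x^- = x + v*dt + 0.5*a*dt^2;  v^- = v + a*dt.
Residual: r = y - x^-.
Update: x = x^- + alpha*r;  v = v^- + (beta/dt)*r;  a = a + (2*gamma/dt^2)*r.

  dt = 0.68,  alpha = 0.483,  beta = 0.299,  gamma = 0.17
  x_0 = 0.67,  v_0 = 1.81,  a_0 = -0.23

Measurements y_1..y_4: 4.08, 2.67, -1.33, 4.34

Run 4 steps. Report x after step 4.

step 1: x_pred=1.8476  r=2.2324  x^+=2.9259  v^+=2.6352  a^+=1.4115
step 2: x_pred=5.0441  r=-2.3741  x^+=3.8974  v^+=2.5511  a^+=-0.3342
step 3: x_pred=5.5549  r=-6.8849  x^+=2.2295  v^+=-0.7035  a^+=-5.3966
step 4: x_pred=0.5034  r=3.8366  x^+=2.3565  v^+=-2.6862  a^+=-2.5756

x_post = 2.3565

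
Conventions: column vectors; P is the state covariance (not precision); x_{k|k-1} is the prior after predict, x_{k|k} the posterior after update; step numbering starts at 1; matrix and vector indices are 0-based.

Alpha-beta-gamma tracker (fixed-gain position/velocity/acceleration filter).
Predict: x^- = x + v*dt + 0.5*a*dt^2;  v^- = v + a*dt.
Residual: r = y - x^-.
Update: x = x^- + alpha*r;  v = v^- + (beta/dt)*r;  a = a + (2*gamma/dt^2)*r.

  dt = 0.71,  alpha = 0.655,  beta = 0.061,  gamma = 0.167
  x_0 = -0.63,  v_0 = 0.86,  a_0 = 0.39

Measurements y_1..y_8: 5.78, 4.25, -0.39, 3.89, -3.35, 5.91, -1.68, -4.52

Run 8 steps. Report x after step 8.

step 1: x_pred=0.0789  r=5.7011  x^+=3.8131  v^+=1.6267  a^+=4.1674
step 2: x_pred=6.0185  r=-1.7685  x^+=4.8601  v^+=4.4336  a^+=2.9956
step 3: x_pred=8.7630  r=-9.1530  x^+=2.7678  v^+=5.7741  a^+=-3.0689
step 4: x_pred=6.0939  r=-2.2039  x^+=4.6503  v^+=3.4059  a^+=-4.5291
step 5: x_pred=5.9270  r=-9.2770  x^+=-0.1495  v^+=-0.6068  a^+=-10.6757
step 6: x_pred=-3.2711  r=9.1811  x^+=2.7425  v^+=-7.3978  a^+=-4.5926
step 7: x_pred=-3.6675  r=1.9875  x^+=-2.3657  v^+=-10.4878  a^+=-3.2758
step 8: x_pred=-10.6377  r=6.1177  x^+=-6.6306  v^+=-12.2880  a^+=0.7776

x_post = -6.6306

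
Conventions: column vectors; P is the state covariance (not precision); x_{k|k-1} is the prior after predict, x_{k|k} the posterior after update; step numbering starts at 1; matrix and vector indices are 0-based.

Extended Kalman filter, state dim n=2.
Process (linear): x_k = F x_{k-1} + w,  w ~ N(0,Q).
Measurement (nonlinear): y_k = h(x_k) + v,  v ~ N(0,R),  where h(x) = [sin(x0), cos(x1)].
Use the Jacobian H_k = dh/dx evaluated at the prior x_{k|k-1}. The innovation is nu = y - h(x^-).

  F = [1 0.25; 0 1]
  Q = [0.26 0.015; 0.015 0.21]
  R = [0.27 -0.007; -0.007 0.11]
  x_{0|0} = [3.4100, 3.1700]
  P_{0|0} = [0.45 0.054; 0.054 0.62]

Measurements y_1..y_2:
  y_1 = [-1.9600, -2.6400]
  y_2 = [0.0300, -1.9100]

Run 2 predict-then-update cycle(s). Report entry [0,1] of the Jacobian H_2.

step 1: x^-=[4.2025, 3.1700]  P^-=[0.7758 0.2240; 0.2240 0.8300]  H_jac=[-0.4881 0.0000; 0.0000 0.0284]  S=[0.4548 -0.0101; -0.0101 0.1107]  K=[-0.8329 -0.0186; -0.2361 0.1915]  nu=[-1.0872, -1.6404]  x^+=[5.1385, 3.1127]  P^+=[0.4605 0.1334; 0.1334 0.7997]
step 2: x^-=[5.9167, 3.1127]  P^-=[0.8372 0.3483; 0.3483 1.0097]  H_jac=[0.9336 0.0000; 0.0000 -0.0289]  S=[0.9997 -0.0164; -0.0164 0.1108]  K=[0.7822 0.0249; 0.3217 -0.2159]  nu=[0.3884, -0.9104]  x^+=[6.1978, 3.4342]  P^+=[0.2260 0.0947; 0.0947 0.8988]

H_jac[0,1] = 0.0000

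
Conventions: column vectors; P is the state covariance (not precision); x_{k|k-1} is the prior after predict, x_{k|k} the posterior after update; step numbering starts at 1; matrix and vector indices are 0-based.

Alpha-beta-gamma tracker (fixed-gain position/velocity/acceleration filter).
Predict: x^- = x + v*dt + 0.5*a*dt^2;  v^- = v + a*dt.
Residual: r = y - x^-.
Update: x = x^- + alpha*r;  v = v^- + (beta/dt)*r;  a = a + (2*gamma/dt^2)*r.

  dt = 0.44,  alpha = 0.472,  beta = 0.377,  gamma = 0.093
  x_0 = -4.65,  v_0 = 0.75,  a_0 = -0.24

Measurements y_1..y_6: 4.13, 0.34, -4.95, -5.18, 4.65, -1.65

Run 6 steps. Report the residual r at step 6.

resid = 0.9647

step 1: x_pred=-4.3432  r=8.4732  x^+=-0.3439  v^+=7.9044  a^+=7.9006
step 2: x_pred=3.8989  r=-3.5589  x^+=2.2191  v^+=8.3314  a^+=4.4815
step 3: x_pred=6.3187  r=-11.2687  x^+=0.9999  v^+=0.6480  a^+=-6.3449
step 4: x_pred=0.6708  r=-5.8508  x^+=-2.0908  v^+=-7.1568  a^+=-11.9660
step 5: x_pred=-6.3981  r=11.0481  x^+=-1.1834  v^+=-2.9557  a^+=-1.3516
step 6: x_pred=-2.6147  r=0.9647  x^+=-2.1594  v^+=-2.7238  a^+=-0.4248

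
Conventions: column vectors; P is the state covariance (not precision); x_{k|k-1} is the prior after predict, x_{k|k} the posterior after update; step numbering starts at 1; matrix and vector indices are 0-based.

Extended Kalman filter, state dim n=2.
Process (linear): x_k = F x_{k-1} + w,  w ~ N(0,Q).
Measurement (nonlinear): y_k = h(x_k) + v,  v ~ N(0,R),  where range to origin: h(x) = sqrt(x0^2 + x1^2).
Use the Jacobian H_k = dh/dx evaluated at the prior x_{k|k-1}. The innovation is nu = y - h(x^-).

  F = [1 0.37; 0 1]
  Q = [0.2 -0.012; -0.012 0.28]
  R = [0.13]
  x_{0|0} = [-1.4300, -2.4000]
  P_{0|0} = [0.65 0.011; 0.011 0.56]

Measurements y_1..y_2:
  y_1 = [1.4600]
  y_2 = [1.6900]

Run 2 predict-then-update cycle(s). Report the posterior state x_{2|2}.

x_post = [-1.4016, -1.0765]

step 1: x^-=[-2.3180, -2.4000]  P^-=[0.9348 0.2062; 0.2062 0.8400]  H_jac=[-0.6947 -0.7193]  S=[1.2218]  K=[-0.6529; -0.6117]  nu=[-1.8766]  x^+=[-1.0927, -1.2520]  P^+=[0.4140 -0.2818; -0.2818 0.3827]
step 2: x^-=[-1.5560, -1.2520]  P^-=[0.4578 -0.1522; -0.1522 0.6627]  H_jac=[-0.7791 -0.6269]  S=[0.5197]  K=[-0.5028; -0.5713]  nu=[-0.3071]  x^+=[-1.4016, -1.0765]  P^+=[0.3265 -0.3015; -0.3015 0.4931]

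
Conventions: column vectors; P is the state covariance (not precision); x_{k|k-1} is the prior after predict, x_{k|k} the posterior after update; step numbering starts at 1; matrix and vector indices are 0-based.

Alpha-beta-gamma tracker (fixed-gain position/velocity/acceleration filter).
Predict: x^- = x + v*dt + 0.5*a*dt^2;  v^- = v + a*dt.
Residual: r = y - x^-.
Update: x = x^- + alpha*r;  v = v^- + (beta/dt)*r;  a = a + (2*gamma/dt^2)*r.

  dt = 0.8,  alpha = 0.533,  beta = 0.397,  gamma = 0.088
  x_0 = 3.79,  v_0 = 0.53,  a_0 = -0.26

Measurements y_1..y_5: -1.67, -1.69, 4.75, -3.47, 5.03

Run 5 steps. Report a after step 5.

a_post = 2.2410

step 1: x_pred=4.1308  r=-5.8008  x^+=1.0390  v^+=-2.5566  a^+=-1.8552
step 2: x_pred=-1.6000  r=-0.0900  x^+=-1.6480  v^+=-4.0855  a^+=-1.8800
step 3: x_pred=-5.5179  r=10.2679  x^+=-0.0451  v^+=-0.4940  a^+=0.9437
step 4: x_pred=-0.1383  r=-3.3317  x^+=-1.9141  v^+=-1.3923  a^+=0.0275
step 5: x_pred=-3.0192  r=8.0492  x^+=1.2710  v^+=2.6241  a^+=2.2410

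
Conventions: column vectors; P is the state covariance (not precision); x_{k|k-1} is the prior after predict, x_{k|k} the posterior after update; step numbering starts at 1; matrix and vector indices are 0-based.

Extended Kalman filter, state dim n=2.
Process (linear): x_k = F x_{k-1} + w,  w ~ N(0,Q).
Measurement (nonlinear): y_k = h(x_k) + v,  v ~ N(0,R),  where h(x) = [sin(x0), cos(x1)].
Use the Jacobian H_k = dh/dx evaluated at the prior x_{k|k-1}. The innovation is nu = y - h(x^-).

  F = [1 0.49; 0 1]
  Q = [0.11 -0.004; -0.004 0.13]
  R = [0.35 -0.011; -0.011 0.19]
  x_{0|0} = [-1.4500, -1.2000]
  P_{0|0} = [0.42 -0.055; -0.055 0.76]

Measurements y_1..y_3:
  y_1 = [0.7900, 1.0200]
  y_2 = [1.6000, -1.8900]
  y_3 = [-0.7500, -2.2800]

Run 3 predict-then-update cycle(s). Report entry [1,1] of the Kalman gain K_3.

K[1,1] = 0.6125

step 1: x^-=[-2.0380, -1.2000]  P^-=[0.6586 0.3134; 0.3134 0.8900]  H_jac=[-0.4504 0.0000; 0.0000 0.9320]  S=[0.4836 -0.1426; -0.1426 0.9631]  K=[-0.5479 0.2222; -0.0397 0.8554]  nu=[1.6828, 0.6576]  x^+=[-2.8138, -0.7043]  P^+=[0.4312 0.0518; 0.0518 0.1748]
step 2: x^-=[-3.1589, -0.7043]  P^-=[0.6339 0.1334; 0.1334 0.3048]  H_jac=[-0.9998 0.0000; 0.0000 0.6475]  S=[0.9837 -0.0974; -0.0974 0.3178]  K=[-0.6367 0.0768; -0.0765 0.5977]  nu=[1.5826, -2.6521]  x^+=[-4.3702, -2.4103]  P^+=[0.2237 0.0333; 0.0333 0.1767]
step 3: x^-=[-5.5512, -2.4103]  P^-=[0.4088 0.1159; 0.1159 0.3067]  H_jac=[0.7439 0.0000; 0.0000 0.6678]  S=[0.5762 0.0466; 0.0466 0.3268]  K=[0.5145 0.1635; 0.1001 0.6125]  nu=[-1.4183, -1.5357]  x^+=[-6.5322, -3.4929]  P^+=[0.2397 0.0381; 0.0381 0.1726]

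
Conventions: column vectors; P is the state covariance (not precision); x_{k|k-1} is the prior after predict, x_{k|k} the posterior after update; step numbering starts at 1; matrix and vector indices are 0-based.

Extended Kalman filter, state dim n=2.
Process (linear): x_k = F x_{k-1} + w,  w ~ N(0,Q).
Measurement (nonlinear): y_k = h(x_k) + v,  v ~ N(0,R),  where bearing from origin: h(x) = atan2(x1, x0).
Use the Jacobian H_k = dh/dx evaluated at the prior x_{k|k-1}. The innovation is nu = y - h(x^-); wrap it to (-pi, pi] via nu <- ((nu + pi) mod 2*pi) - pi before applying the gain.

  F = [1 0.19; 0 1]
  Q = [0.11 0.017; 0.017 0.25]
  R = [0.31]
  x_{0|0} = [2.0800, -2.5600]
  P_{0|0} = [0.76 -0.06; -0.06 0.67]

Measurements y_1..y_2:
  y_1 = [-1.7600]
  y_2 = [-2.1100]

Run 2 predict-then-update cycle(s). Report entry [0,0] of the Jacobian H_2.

H_jac[0,0] = 0.3325

step 1: x^-=[1.5936, -2.5600]  P^-=[0.8714 0.0843; 0.0843 0.9200]  H_jac=[0.2815 0.1753]  S=[0.4156]  K=[0.6258; 0.4450]  nu=[-0.7460]  x^+=[1.1268, -2.8920]  P^+=[0.7086 -0.0314; -0.0314 0.8377]
step 2: x^-=[0.5773, -2.8920]  P^-=[0.8369 0.1447; 0.1447 1.0877]  H_jac=[0.3325 0.0664]  S=[0.4137]  K=[0.6959; 0.2908]  nu=[-0.7362]  x^+=[0.0650, -3.1061]  P^+=[0.6366 0.0610; 0.0610 1.0527]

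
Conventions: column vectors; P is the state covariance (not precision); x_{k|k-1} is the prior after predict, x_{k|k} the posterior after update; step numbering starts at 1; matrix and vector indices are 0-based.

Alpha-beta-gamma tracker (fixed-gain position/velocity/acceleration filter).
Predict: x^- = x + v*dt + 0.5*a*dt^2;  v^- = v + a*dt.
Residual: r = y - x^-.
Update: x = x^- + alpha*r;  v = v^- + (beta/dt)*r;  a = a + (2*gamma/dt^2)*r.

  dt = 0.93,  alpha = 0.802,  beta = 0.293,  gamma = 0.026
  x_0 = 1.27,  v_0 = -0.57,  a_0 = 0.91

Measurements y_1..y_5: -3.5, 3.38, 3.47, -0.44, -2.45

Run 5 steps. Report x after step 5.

x_post = -1.5149

step 1: x_pred=1.1334  r=-4.6334  x^+=-2.5826  v^+=-1.1835  a^+=0.6314
step 2: x_pred=-3.4102  r=6.7902  x^+=2.0355  v^+=1.5430  a^+=1.0397
step 3: x_pred=3.9202  r=-0.4502  x^+=3.5591  v^+=2.3681  a^+=1.0126
step 4: x_pred=6.1993  r=-6.6393  x^+=0.8746  v^+=1.2181  a^+=0.6134
step 5: x_pred=2.2727  r=-4.7227  x^+=-1.5149  v^+=0.3006  a^+=0.3295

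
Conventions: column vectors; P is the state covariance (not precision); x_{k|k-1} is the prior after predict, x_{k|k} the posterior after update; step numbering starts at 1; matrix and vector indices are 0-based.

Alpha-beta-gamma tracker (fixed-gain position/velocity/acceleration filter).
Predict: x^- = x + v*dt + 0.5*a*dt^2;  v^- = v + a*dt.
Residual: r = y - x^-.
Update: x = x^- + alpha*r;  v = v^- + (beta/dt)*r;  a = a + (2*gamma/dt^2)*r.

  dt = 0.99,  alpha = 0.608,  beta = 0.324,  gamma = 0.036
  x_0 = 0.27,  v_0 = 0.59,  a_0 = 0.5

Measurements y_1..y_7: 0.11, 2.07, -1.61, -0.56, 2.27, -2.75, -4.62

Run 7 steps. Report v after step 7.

v_post = -1.8291

step 1: x_pred=1.0991  r=-0.9891  x^+=0.4977  v^+=0.7613  a^+=0.4273
step 2: x_pred=1.4608  r=0.6092  x^+=1.8312  v^+=1.3837  a^+=0.4721
step 3: x_pred=3.4324  r=-5.0424  x^+=0.3666  v^+=0.2008  a^+=0.1017
step 4: x_pred=0.6153  r=-1.1753  x^+=-0.0993  v^+=-0.0832  a^+=0.0153
step 5: x_pred=-0.1741  r=2.4441  x^+=1.3119  v^+=0.7319  a^+=0.1949
step 6: x_pred=2.1320  r=-4.8820  x^+=-0.8363  v^+=-0.6729  a^+=-0.1638
step 7: x_pred=-1.5827  r=-3.0373  x^+=-3.4294  v^+=-1.8291  a^+=-0.3869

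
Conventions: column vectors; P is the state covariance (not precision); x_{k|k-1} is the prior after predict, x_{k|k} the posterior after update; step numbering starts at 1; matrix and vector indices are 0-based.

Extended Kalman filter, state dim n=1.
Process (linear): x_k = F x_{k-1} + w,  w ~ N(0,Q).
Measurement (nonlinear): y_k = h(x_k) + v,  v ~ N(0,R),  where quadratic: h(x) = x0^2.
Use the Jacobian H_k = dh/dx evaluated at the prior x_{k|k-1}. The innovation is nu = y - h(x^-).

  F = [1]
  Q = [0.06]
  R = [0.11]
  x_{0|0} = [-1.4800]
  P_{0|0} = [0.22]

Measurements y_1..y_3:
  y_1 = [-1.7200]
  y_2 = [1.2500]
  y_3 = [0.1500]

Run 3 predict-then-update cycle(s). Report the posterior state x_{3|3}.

step 1: x^-=[-1.4800]  P^-=[0.2800]  H_jac=[-2.9600]  S=[2.5632]  K=[-0.3233]  nu=[-3.9104]  x^+=[-0.2156]  P^+=[0.0120]
step 2: x^-=[-0.2156]  P^-=[0.0720]  H_jac=[-0.4312]  S=[0.1234]  K=[-0.2517]  nu=[1.2035]  x^+=[-0.5185]  P^+=[0.0642]
step 3: x^-=[-0.5185]  P^-=[0.1242]  H_jac=[-1.0370]  S=[0.2436]  K=[-0.5288]  nu=[-0.1189]  x^+=[-0.4557]  P^+=[0.0561]

x_post = [-0.4557]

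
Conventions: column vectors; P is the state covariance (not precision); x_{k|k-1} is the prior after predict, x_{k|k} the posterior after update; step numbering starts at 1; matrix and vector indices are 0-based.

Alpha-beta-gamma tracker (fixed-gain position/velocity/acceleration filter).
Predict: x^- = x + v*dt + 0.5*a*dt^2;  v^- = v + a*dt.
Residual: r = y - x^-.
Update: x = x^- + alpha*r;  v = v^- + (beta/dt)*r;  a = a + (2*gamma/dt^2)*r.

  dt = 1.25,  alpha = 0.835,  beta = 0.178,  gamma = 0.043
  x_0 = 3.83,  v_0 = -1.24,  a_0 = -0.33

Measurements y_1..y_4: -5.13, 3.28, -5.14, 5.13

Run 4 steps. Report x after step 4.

step 1: x_pred=2.0222  r=-7.1522  x^+=-3.9499  v^+=-2.6710  a^+=-0.7237
step 2: x_pred=-7.8540  r=11.1340  x^+=1.4429  v^+=-1.9901  a^+=-0.1108
step 3: x_pred=-1.1313  r=-4.0087  x^+=-4.4786  v^+=-2.6995  a^+=-0.3315
step 4: x_pred=-8.1119  r=13.2419  x^+=2.9451  v^+=-1.2282  a^+=0.3973

x_post = 2.9451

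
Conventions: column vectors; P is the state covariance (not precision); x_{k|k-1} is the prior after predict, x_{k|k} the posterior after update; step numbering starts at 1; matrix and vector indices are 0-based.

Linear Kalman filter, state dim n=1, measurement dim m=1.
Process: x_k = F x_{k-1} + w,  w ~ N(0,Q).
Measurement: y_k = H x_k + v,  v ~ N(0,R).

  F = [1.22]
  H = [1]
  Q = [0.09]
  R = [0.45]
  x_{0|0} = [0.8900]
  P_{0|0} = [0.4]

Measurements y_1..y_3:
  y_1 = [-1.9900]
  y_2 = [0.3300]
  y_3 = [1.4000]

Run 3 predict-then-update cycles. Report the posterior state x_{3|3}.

x_post = [0.5228]

step 1: x^-=[1.0858]  P^-=[0.6854]  S=[1.1354]  K=[0.6036]  nu=[-3.0758]  x^+=[-0.7709]  P^+=[0.2716]
step 2: x^-=[-0.9405]  P^-=[0.4943]  S=[0.9443]  K=[0.5235]  nu=[1.2705]  x^+=[-0.2754]  P^+=[0.2356]
step 3: x^-=[-0.3360]  P^-=[0.4406]  S=[0.8906]  K=[0.4947]  nu=[1.7360]  x^+=[0.5228]  P^+=[0.2226]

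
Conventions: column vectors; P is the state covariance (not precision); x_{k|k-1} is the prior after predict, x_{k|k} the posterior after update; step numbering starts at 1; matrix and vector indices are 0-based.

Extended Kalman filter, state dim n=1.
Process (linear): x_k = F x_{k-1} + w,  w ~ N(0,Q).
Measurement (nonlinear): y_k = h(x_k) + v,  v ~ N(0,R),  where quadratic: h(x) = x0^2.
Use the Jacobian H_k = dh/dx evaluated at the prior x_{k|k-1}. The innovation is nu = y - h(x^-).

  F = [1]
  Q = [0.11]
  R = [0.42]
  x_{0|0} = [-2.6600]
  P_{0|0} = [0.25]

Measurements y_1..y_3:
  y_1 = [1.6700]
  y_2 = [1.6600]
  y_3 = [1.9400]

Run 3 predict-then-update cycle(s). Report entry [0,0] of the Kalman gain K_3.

step 1: x^-=[-2.6600]  P^-=[0.3600]  H_jac=[-5.3200]  S=[10.6089]  K=[-0.1805]  nu=[-5.4056]  x^+=[-1.6841]  P^+=[0.0143]
step 2: x^-=[-1.6841]  P^-=[0.1243]  H_jac=[-3.3683]  S=[1.8297]  K=[-0.2287]  nu=[-1.1763]  x^+=[-1.4151]  P^+=[0.0285]
step 3: x^-=[-1.4151]  P^-=[0.1385]  H_jac=[-2.8301]  S=[1.5295]  K=[-0.2563]  nu=[-0.0624]  x^+=[-1.3991]  P^+=[0.0380]

K[0,0] = -0.2563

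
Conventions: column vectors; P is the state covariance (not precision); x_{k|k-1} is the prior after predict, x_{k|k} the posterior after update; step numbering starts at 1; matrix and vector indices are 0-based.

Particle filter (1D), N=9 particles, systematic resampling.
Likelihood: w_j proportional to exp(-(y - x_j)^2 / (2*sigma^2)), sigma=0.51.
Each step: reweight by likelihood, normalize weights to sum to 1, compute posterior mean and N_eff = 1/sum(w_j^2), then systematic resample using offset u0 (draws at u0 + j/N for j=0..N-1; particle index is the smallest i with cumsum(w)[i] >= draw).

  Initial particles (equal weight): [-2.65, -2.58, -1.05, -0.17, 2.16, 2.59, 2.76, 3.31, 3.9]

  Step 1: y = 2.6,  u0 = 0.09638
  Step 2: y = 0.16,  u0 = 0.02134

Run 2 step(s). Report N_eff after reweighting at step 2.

step 1: w=[0.0000, 0.0000, 0.0000, 0.0000, 0.2253, 0.3268, 0.3112, 0.1240, 0.0127]  mean=2.6519  Neff=3.7046  idx=[4, 4, 5, 5, 5, 6, 6, 7, 7]
step 2: w=[0.4792, 0.4792, 0.0123, 0.0123, 0.0123, 0.0024, 0.0024, 0.0000, 0.0000]  mean=2.1787  Neff=2.1756  idx=[0, 0, 0, 0, 0, 1, 1, 1, 1]

N_eff = 2.1756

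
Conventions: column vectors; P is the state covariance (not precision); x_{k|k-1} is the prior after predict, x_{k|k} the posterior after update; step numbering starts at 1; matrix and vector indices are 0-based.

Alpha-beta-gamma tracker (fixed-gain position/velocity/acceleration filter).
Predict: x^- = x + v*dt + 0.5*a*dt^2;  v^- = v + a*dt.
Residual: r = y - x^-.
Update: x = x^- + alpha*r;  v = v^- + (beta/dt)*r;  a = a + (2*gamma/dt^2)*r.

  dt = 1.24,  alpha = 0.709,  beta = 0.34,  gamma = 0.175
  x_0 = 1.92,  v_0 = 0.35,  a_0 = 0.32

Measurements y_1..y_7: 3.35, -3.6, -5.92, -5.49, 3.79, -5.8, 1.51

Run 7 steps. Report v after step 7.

v_post = 3.9869

step 1: x_pred=2.6000  r=0.7500  x^+=3.1318  v^+=0.9524  a^+=0.4907
step 2: x_pred=4.6900  r=-8.2900  x^+=-1.1876  v^+=-0.7121  a^+=-1.3963
step 3: x_pred=-3.1442  r=-2.7758  x^+=-5.1122  v^+=-3.2047  a^+=-2.0282
step 4: x_pred=-10.6453  r=5.1553  x^+=-6.9902  v^+=-4.3061  a^+=-0.8547
step 5: x_pred=-12.9868  r=16.7768  x^+=-1.0921  v^+=-0.7658  a^+=2.9642
step 6: x_pred=0.2372  r=-6.0372  x^+=-4.0432  v^+=1.2544  a^+=1.5900
step 7: x_pred=-1.2653  r=2.7753  x^+=0.7024  v^+=3.9869  a^+=2.2217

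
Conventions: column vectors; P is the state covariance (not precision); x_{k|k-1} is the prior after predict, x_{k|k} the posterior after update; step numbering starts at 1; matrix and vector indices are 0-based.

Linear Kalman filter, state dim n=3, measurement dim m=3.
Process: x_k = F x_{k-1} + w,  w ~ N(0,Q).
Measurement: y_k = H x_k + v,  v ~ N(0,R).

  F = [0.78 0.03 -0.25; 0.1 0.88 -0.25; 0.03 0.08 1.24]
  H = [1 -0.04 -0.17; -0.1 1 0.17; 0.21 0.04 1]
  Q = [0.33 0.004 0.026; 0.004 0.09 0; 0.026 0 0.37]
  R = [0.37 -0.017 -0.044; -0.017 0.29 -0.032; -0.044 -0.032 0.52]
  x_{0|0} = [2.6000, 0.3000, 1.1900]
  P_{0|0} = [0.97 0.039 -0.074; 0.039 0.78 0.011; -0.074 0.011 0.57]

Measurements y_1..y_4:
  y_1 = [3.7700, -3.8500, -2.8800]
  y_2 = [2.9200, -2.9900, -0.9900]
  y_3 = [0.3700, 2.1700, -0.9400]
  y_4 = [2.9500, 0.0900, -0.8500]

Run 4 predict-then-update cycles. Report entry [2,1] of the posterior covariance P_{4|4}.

P_post[2,1] = -0.0725

step 1: x^-=[1.7395, 0.2265, 1.5776]  P^-=[0.9870 0.1765 -0.1945; 0.1765 0.7451 -0.1144; -0.1945 -0.1144 1.2492]  S=[1.4447 -0.0205 -0.2269; -0.0205 1.0135 0.1232; -0.2269 0.1232 1.7260]  K=[0.7179 0.0462 0.1026; 0.1152 0.7086 -0.0629; -0.1724 0.0307 0.6726]  nu=[2.3078, -4.1707, -4.8320]  x^+=[2.7078, -2.1588, -2.1979]  P^+=[0.2556 0.0294 -0.0346; 0.0294 0.2213 -0.0755; -0.0346 -0.0755 0.3666]
step 2: x^-=[2.5968, -1.0795, -2.8168]  P^-=[0.5246 0.0977 -0.1138; 0.0977 0.3270 -0.1812; -0.1138 -0.1812 0.9180]  S=[0.9501 -0.0002 -0.1885; -0.0002 0.5715 -0.0289; -0.1885 -0.0289 1.4010]  K=[0.5843 0.0496 0.0799; 0.1056 0.4971 -0.0809; -0.1549 0.0068 0.6123]  nu=[-0.1988, -1.1720, 1.3247]  x^+=[2.5283, -1.7902, -1.9829]  P^+=[0.2078 0.0279 -0.0305; 0.0279 0.1605 -0.0749; -0.0305 -0.0749 0.3344]
step 3: x^-=[2.4141, -0.8268, -2.5262]  P^-=[0.4918 0.0883 -0.1012; 0.0883 0.2766 -0.1746; -0.1012 -0.1746 0.8684]  S=[0.9123 -0.0018 -0.1754; -0.0018 0.5231 -0.0347; -0.1754 -0.0347 1.3555]  K=[0.5693 0.0490 0.0791; 0.1022 0.4501 -0.0822; -0.1496 0.0072 0.6006]  nu=[-2.5066, 3.6677, 1.1123]  x^+=[1.2548, 0.4764, -1.4568]  P^+=[0.2025 0.0272 -0.0291; 0.0272 0.1466 -0.0732; -0.0291 -0.0732 0.3277]
step 4: x^-=[1.3572, 0.9089, -1.7306]  P^-=[0.4875 0.0860 -0.0980; 0.0860 0.2645 -0.1715; -0.0980 -0.1715 0.8585]  S=[0.9069 -0.0028 -0.1717; -0.0028 0.5120 -0.0344; -0.1717 -0.0344 1.3469]  K=[0.5674 0.0486 0.0794; 0.1011 0.4379 -0.0820; -0.1481 0.0085 0.5983]  nu=[1.3349, -0.3890, 0.5593]  x^+=[2.1401, 0.8277, -1.5970]  P^+=[0.2018 0.0270 -0.0287; 0.0270 0.1429 -0.0725; -0.0287 -0.0725 0.3263]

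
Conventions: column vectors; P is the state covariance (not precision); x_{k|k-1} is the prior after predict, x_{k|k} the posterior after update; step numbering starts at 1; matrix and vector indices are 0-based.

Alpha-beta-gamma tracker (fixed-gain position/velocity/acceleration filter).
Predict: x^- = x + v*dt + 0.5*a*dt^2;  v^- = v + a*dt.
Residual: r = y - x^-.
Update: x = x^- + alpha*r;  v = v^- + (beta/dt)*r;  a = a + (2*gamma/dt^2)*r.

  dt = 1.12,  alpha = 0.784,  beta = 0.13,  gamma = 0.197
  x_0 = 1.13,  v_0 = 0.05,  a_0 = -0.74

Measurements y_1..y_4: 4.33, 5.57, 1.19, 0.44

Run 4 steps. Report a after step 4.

step 1: x_pred=0.7219  r=3.6081  x^+=3.5506  v^+=-0.3600  a^+=0.3933
step 2: x_pred=3.3941  r=2.1759  x^+=5.1000  v^+=0.3330  a^+=1.0767
step 3: x_pred=6.1483  r=-4.9583  x^+=2.2610  v^+=0.9635  a^+=-0.4807
step 4: x_pred=3.0386  r=-2.5986  x^+=1.0013  v^+=0.1235  a^+=-1.2969

a_post = -1.2969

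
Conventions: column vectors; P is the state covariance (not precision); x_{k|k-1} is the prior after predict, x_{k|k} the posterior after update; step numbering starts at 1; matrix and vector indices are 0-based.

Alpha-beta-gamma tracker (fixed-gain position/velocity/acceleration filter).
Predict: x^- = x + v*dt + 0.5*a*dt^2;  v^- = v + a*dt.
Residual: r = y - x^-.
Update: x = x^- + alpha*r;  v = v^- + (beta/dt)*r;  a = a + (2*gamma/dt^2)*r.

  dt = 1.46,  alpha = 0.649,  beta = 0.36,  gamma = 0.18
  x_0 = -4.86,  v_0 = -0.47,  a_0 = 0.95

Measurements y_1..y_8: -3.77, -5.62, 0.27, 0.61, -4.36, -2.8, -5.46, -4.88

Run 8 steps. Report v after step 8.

step 1: x_pred=-4.5337  r=0.7637  x^+=-4.0381  v^+=1.1053  a^+=1.0790
step 2: x_pred=-1.2743  r=-4.3457  x^+=-4.0947  v^+=1.6091  a^+=0.3450
step 3: x_pred=-1.3777  r=1.6477  x^+=-0.3083  v^+=2.5191  a^+=0.6233
step 4: x_pred=4.0339  r=-3.4239  x^+=1.8118  v^+=2.5849  a^+=0.0451
step 5: x_pred=5.6338  r=-9.9938  x^+=-0.8522  v^+=0.1865  a^+=-1.6428
step 6: x_pred=-2.3308  r=-0.4692  x^+=-2.6353  v^+=-2.3277  a^+=-1.7220
step 7: x_pred=-7.8690  r=2.4090  x^+=-6.3056  v^+=-4.2478  a^+=-1.3152
step 8: x_pred=-13.9090  r=9.0290  x^+=-8.0492  v^+=-3.9416  a^+=0.2097

v_post = -3.9416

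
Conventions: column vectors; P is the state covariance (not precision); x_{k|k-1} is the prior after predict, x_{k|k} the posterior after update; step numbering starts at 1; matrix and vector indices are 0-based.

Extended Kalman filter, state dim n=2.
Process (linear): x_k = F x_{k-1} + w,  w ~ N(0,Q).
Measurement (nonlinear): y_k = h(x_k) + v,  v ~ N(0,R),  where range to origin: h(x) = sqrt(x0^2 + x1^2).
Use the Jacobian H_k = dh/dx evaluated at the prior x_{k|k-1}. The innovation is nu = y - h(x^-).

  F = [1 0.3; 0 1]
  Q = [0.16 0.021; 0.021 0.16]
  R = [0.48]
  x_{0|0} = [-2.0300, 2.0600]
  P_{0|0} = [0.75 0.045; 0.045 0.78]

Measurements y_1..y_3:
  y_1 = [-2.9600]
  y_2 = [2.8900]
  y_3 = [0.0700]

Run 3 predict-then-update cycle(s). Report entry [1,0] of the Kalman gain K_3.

step 1: x^-=[-1.4120, 2.0600]  P^-=[1.0072 0.3000; 0.3000 0.9400]  H_jac=[-0.5654 0.8248]  S=[1.1617]  K=[-0.2772; 0.5214]  nu=[-5.4575]  x^+=[0.1007, -0.7857]  P^+=[0.9180 0.4679; 0.4679 0.6242]
step 2: x^-=[-0.1350, -0.7857]  P^-=[1.4149 0.6761; 0.6761 0.7842]  H_jac=[-0.1694 -0.9856]  S=[1.5079]  K=[-0.6008; -0.5884]  nu=[2.0928]  x^+=[-1.3924, -2.0172]  P^+=[0.8705 0.1430; 0.1430 0.2620]
step 3: x^-=[-1.9975, -2.0172]  P^-=[1.1399 0.2426; 0.2426 0.4220]  H_jac=[-0.7036 -0.7106]  S=[1.5001]  K=[-0.6496; -0.3137]  nu=[-2.7689]  x^+=[-0.1988, -1.1486]  P^+=[0.5069 -0.0631; -0.0631 0.2744]

K[1,0] = -0.3137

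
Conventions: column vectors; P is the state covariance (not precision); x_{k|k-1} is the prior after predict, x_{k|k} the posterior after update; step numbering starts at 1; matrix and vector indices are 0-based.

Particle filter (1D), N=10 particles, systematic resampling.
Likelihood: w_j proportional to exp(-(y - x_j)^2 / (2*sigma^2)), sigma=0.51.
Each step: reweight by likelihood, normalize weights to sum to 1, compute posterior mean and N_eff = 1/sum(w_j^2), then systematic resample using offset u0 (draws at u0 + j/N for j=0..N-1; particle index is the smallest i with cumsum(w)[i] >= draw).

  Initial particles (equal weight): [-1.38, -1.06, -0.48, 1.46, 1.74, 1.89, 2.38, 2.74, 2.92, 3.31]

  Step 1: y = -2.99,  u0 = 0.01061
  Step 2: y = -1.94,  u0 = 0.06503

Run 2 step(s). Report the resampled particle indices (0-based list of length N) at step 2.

resampled_idx = [0, 1, 2, 3, 4, 5, 6, 7, 8, 9]

step 1: w=[0.8976, 0.1017, 0.0007, 0.0000, 0.0000, 0.0000, 0.0000, 0.0000, 0.0000, 0.0000]  mean=-1.3468  Neff=1.2255  idx=[0, 0, 0, 0, 0, 0, 0, 0, 0, 1]
step 2: w=[0.1062, 0.1062, 0.1062, 0.1062, 0.1062, 0.1062, 0.1062, 0.1062, 0.1062, 0.0438]  mean=-1.3660  Neff=9.6611  idx=[0, 1, 2, 3, 4, 5, 6, 7, 8, 9]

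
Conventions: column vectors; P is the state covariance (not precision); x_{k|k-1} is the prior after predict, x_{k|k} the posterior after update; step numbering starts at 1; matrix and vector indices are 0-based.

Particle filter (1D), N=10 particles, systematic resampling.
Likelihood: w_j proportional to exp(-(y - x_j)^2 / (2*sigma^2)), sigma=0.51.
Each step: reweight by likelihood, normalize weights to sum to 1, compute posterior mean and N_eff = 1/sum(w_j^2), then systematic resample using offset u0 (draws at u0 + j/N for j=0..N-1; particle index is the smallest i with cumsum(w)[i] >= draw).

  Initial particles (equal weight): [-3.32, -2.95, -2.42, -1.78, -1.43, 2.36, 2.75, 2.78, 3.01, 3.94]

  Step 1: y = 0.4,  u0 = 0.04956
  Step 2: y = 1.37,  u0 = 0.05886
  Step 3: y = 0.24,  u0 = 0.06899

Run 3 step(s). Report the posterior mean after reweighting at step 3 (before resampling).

post_mean = 2.3600

step 1: w=[0.0000, 0.0000, 0.0001, 0.0454, 0.6740, 0.2614, 0.0103, 0.0079, 0.0009, 0.0000]  mean=-0.3751  Neff=1.9052  idx=[4, 4, 4, 4, 4, 4, 4, 5, 5, 5]
step 2: w=[0.0000, 0.0000, 0.0000, 0.0000, 0.0000, 0.0000, 0.0000, 0.3333, 0.3333, 0.3333]  mean=2.3600  Neff=3.0000  idx=[7, 7, 7, 8, 8, 8, 8, 9, 9, 9]
step 3: w=[0.1000, 0.1000, 0.1000, 0.1000, 0.1000, 0.1000, 0.1000, 0.1000, 0.1000, 0.1000]  mean=2.3600  Neff=10.0000  idx=[0, 1, 2, 3, 4, 5, 6, 7, 8, 9]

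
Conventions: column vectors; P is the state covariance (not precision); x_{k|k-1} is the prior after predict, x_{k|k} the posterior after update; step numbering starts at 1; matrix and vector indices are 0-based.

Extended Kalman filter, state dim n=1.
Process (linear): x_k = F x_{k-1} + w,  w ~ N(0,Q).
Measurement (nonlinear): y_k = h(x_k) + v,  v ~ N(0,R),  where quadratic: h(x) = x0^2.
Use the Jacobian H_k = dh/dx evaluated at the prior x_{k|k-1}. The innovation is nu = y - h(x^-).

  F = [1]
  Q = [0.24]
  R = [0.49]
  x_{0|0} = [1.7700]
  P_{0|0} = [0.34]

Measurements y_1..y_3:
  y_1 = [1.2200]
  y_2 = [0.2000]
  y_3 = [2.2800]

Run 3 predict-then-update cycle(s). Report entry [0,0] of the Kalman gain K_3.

K[0,0] = 0.3781

step 1: x^-=[1.7700]  P^-=[0.5800]  H_jac=[3.5400]  S=[7.7583]  K=[0.2646]  nu=[-1.9129]  x^+=[1.2638]  P^+=[0.0366]
step 2: x^-=[1.2638]  P^-=[0.2766]  H_jac=[2.5275]  S=[2.2572]  K=[0.3098]  nu=[-1.3971]  x^+=[0.8310]  P^+=[0.0601]
step 3: x^-=[0.8310]  P^-=[0.3001]  H_jac=[1.6620]  S=[1.3188]  K=[0.3781]  nu=[1.5894]  x^+=[1.4320]  P^+=[0.1115]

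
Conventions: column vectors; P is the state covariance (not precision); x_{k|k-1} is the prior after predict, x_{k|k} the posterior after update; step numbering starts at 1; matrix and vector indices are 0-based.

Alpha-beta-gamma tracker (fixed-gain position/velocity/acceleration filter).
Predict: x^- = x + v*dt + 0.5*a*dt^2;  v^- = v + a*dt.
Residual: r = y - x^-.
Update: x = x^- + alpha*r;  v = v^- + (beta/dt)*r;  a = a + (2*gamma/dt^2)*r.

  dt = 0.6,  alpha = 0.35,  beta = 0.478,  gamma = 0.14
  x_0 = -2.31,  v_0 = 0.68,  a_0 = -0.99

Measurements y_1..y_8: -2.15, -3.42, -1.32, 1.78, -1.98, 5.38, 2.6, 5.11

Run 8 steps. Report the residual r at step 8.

step 1: x_pred=-2.0802  r=-0.0698  x^+=-2.1046  v^+=0.0304  a^+=-1.0443
step 2: x_pred=-2.2744  r=-1.1456  x^+=-2.6753  v^+=-1.5089  a^+=-1.9353
step 3: x_pred=-3.9290  r=2.6090  x^+=-3.0159  v^+=-0.5916  a^+=0.0939
step 4: x_pred=-3.3539  r=5.1339  x^+=-1.5570  v^+=3.5548  a^+=4.0869
step 5: x_pred=1.3115  r=-3.2915  x^+=0.1595  v^+=3.3847  a^+=1.5269
step 6: x_pred=2.4651  r=2.9149  x^+=3.4853  v^+=6.6230  a^+=3.7940
step 7: x_pred=8.1421  r=-5.5421  x^+=6.2023  v^+=4.4842  a^+=-0.5165
step 8: x_pred=8.7999  r=-3.6899  x^+=7.5084  v^+=1.2347  a^+=-3.3864

resid = -3.6899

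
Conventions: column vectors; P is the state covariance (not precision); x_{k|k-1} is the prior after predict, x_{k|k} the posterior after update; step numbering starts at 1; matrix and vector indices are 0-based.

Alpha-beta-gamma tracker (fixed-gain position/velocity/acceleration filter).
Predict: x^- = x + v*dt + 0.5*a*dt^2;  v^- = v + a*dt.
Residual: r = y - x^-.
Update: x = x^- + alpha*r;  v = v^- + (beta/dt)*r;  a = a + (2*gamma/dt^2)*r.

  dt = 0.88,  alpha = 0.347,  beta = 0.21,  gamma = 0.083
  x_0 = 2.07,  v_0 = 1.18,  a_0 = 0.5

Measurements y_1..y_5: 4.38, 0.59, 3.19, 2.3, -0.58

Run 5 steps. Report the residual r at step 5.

resid = -3.4074

step 1: x_pred=3.3020  r=1.0780  x^+=3.6761  v^+=1.8772  a^+=0.7311
step 2: x_pred=5.6111  r=-5.0211  x^+=3.8688  v^+=1.3224  a^+=-0.3452
step 3: x_pred=4.8988  r=-1.7088  x^+=4.3058  v^+=0.6108  a^+=-0.7115
step 4: x_pred=4.5678  r=-2.2678  x^+=3.7809  v^+=-0.5566  a^+=-1.1977
step 5: x_pred=2.8274  r=-3.4074  x^+=1.6450  v^+=-2.4236  a^+=-1.9281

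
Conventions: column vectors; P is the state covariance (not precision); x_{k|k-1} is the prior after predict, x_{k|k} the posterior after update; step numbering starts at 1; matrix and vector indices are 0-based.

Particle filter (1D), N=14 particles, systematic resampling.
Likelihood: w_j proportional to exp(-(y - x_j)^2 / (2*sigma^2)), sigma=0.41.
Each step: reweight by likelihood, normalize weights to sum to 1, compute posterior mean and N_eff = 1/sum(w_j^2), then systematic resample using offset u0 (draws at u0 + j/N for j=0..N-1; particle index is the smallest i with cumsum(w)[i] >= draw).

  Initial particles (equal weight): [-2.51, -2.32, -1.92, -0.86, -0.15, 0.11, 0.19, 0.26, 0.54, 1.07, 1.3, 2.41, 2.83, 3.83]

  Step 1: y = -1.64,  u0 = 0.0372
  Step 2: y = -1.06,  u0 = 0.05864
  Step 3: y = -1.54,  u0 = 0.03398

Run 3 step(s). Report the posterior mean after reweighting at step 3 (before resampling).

post_mean = -1.3978

step 1: w=[0.0800, 0.1922, 0.6022, 0.1245, 0.0010, 0.0001, 0.0000, 0.0000, 0.0000, 0.0000, 0.0000, 0.0000, 0.0000, 0.0000]  mean=-1.9100  Neff=2.3729  idx=[0, 1, 1, 1, 2, 2, 2, 2, 2, 2, 2, 2, 3, 3]
step 2: w=[0.0007, 0.0033, 0.0033, 0.0033, 0.0412, 0.0412, 0.0412, 0.0412, 0.0412, 0.0412, 0.0412, 0.0412, 0.3299, 0.3299]  mean=-1.2249  Neff=4.3227  idx=[5, 6, 8, 10, 12, 12, 12, 12, 12, 13, 13, 13, 13, 13]
step 3: w=[0.1268, 0.1268, 0.1268, 0.1268, 0.0493, 0.0493, 0.0493, 0.0493, 0.0493, 0.0493, 0.0493, 0.0493, 0.0493, 0.0493]  mean=-1.3978  Neff=11.2831  idx=[0, 0, 1, 1, 2, 3, 3, 4, 5, 7, 8, 10, 11, 13]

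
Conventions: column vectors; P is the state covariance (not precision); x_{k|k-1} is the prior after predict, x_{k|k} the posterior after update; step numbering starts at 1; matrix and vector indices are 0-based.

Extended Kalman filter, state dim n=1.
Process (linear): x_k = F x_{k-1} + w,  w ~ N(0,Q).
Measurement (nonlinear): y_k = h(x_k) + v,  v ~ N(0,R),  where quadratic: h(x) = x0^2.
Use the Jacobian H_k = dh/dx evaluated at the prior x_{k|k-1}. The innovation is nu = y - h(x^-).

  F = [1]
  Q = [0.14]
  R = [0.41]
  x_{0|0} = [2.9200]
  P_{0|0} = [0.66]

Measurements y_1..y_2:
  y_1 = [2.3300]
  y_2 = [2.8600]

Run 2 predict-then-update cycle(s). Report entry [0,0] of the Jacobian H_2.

H_jac[0,0] = 3.7494

step 1: x^-=[2.9200]  P^-=[0.8000]  H_jac=[5.8400]  S=[27.6945]  K=[0.1687]  nu=[-6.1964]  x^+=[1.8747]  P^+=[0.0118]
step 2: x^-=[1.8747]  P^-=[0.1518]  H_jac=[3.7494]  S=[2.5446]  K=[0.2237]  nu=[-0.6544]  x^+=[1.7283]  P^+=[0.0245]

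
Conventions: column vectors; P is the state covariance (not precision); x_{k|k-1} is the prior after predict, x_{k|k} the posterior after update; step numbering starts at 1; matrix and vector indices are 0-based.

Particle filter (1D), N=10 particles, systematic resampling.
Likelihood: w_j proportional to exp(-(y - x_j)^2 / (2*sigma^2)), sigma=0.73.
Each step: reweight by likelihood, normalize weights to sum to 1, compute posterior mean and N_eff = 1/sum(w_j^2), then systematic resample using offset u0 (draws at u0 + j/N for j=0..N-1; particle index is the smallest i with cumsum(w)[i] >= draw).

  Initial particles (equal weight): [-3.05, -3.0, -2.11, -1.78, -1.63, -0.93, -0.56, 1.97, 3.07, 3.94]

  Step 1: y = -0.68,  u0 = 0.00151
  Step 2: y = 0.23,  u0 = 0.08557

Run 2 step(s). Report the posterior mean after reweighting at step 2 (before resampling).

step 1: w=[0.0018, 0.0023, 0.0517, 0.1132, 0.1510, 0.3321, 0.3475, 0.0005, 0.0000, 0.0000]  mean=-1.0715  Neff=3.7131  idx=[0, 3, 4, 4, 5, 5, 5, 6, 6, 6]
step 2: w=[0.0000, 0.0086, 0.0149, 0.0149, 0.1080, 0.1080, 0.1080, 0.2125, 0.2125, 0.2125]  mean=-0.7222  Neff=5.8468  idx=[4, 5, 6, 7, 7, 8, 8, 8, 9, 9]

post_mean = -0.7222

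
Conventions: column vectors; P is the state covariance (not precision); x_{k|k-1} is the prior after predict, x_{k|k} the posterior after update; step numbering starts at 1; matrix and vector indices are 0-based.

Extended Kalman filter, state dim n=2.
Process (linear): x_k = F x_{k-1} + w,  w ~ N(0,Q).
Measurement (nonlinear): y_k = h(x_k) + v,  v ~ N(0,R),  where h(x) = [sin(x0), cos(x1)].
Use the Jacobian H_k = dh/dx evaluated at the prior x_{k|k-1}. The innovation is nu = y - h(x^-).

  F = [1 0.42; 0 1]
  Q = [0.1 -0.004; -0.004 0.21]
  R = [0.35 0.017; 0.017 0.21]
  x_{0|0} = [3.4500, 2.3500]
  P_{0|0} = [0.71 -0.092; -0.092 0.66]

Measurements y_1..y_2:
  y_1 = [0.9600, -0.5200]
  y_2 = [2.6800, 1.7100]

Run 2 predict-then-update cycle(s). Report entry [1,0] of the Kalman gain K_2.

K[1,0] = -0.0305

step 1: x^-=[4.4370, 2.3500]  P^-=[0.8491 0.1812; 0.1812 0.8700]  H_jac=[-0.2719 0.0000; 0.0000 -0.7115]  S=[0.4128 0.0521; 0.0521 0.6504]  K=[-0.5398 -0.1550; 0.0007 -0.9518]  nu=[1.9223, 0.1827]  x^+=[3.3710, 2.1774]  P^+=[0.7045 0.0587; 0.0587 0.2809]
step 2: x^-=[4.2855, 2.1774]  P^-=[0.9033 0.1726; 0.1726 0.4909]  H_jac=[-0.4141 0.0000; 0.0000 -0.8216]  S=[0.5049 0.0757; 0.0757 0.5414]  K=[-0.7166 -0.1617; -0.0305 -0.7407]  nu=[3.5902, 2.2801]  x^+=[1.3439, 0.3790]  P^+=[0.6124 0.0562; 0.0562 0.1900]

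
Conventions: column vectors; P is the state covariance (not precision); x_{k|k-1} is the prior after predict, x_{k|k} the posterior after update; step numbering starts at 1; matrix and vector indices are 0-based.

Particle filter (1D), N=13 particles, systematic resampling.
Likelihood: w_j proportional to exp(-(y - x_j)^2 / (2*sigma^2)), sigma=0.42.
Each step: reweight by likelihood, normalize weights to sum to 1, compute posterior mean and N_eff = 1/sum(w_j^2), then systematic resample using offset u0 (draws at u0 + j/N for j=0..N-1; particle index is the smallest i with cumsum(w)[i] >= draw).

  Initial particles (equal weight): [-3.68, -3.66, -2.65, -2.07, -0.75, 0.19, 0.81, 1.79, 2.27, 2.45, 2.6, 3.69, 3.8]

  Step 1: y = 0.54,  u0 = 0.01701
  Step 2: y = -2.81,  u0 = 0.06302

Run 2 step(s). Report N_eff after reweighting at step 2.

N_eff = 6.0001

step 1: w=[0.0000, 0.0000, 0.0000, 0.0000, 0.0058, 0.4585, 0.5278, 0.0077, 0.0001, 0.0000, 0.0000, 0.0000, 0.0000]  mean=0.5245  Neff=2.0455  idx=[5, 5, 5, 5, 5, 5, 6, 6, 6, 6, 6, 6, 6]
step 2: w=[0.1667, 0.1667, 0.1667, 0.1667, 0.1667, 0.1667, 0.0000, 0.0000, 0.0000, 0.0000, 0.0000, 0.0000, 0.0000]  mean=0.1900  Neff=6.0001  idx=[0, 0, 1, 1, 2, 2, 3, 3, 4, 4, 4, 5, 5]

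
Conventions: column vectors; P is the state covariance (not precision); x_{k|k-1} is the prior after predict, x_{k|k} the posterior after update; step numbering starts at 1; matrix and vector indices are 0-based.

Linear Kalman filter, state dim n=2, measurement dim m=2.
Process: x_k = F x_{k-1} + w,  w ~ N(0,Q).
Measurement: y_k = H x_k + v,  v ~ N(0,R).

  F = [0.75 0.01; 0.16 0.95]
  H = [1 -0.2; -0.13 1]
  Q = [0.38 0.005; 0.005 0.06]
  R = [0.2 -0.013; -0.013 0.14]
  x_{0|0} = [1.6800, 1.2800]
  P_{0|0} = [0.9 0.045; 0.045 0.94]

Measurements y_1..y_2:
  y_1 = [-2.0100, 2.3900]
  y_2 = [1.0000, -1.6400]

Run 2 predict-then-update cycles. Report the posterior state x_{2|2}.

step 1: x^-=[1.2728, 1.4848]  P^-=[0.8870 0.1541; 0.1541 0.9451]  S=[1.0632 -0.1593; -0.1593 1.0600]  K=[0.8295 0.1612; 0.1001 0.8877]  nu=[-2.9858, 1.0707]  x^+=[-1.0313, 2.1364]  P^+=[0.1706 0.0340; 0.0340 0.1274]
step 2: x^-=[-0.7521, 1.8645]  P^-=[0.4765 0.0509; 0.0509 0.1897]  S=[0.6637 -0.0606; -0.0606 0.3245]  K=[0.7116 0.0990; 0.0723 0.5776]  nu=[2.1250, -3.6023]  x^+=[0.4034, -0.0626]  P^+=[0.1457 0.0236; 0.0236 0.0830]

x_post = [0.4034, -0.0626]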